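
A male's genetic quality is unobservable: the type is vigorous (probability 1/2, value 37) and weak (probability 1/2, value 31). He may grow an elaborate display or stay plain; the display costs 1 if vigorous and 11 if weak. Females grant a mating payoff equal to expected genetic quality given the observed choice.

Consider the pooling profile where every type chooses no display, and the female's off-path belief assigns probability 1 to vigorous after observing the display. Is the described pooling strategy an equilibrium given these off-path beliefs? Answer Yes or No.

On path, the female holds the prior and pays 1/2·37 + 1/2·31 = 34. Off path (the display), believing vigorous, it pays 37.
vigorous: no display nets 34; the display nets 37 − 1 = 36. vigorous would deviate.
weak: no display nets 34; the display nets 37 − 11 = 26. weak stays.
A type deviates, so pooling fails.

No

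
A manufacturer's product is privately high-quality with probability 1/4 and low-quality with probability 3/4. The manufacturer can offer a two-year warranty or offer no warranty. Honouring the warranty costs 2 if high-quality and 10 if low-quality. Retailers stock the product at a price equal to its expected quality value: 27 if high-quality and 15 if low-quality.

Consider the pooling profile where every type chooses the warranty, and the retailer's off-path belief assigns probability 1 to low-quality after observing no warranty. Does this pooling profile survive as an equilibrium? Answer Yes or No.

On path, the retailer holds the prior and pays 1/4·27 + 3/4·15 = 18. Off path (no warranty), believing low-quality, it pays 15.
high-quality: the warranty nets 18 − 2 = 16; no warranty nets 15. high-quality stays.
low-quality: the warranty nets 18 − 10 = 8; no warranty nets 15. low-quality would deviate.
A type deviates, so pooling fails.

No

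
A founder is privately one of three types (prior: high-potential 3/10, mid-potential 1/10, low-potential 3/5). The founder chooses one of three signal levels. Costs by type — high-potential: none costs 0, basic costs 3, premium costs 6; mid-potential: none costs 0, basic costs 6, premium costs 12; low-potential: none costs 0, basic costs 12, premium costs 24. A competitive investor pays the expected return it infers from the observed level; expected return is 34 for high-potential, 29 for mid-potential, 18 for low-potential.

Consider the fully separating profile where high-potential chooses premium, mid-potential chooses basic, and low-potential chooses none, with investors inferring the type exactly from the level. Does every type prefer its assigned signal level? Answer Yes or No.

Separating valuations: premium → 34, basic → 29, none → 18.
high-potential (assigned premium): none: 18 − 0 = 18; basic: 29 − 3 = 26; premium: 34 − 6 = 28. high-potential stays.
mid-potential (assigned basic): none: 18 − 0 = 18; basic: 29 − 6 = 23; premium: 34 − 12 = 22. mid-potential stays.
low-potential (assigned none): none: 18 − 0 = 18; basic: 29 − 12 = 17; premium: 34 − 24 = 10. low-potential stays.
Every type prefers its assigned level; separation holds.

Yes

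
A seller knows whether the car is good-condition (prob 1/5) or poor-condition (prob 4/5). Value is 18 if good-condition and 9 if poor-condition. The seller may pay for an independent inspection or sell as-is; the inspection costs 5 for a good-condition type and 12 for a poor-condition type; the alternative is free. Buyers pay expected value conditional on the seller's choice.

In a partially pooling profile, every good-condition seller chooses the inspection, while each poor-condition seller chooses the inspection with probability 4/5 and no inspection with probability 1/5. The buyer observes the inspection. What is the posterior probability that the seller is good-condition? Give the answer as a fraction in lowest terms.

5/21

P(the inspection) = (1/5)·1 + (4/5)·(4/5) = 21/25.
By Bayes' rule, P(good-condition | the inspection) = (1/5) / (21/25) = 5/21.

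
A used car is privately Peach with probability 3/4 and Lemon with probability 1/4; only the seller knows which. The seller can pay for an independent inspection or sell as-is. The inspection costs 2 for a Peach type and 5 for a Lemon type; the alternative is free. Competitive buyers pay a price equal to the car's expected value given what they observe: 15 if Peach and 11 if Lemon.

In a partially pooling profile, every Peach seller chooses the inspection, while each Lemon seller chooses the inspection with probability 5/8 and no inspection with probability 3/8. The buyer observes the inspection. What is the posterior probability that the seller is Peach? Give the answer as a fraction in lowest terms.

P(the inspection) = (3/4)·1 + (1/4)·(5/8) = 29/32.
By Bayes' rule, P(Peach | the inspection) = (3/4) / (29/32) = 24/29.

24/29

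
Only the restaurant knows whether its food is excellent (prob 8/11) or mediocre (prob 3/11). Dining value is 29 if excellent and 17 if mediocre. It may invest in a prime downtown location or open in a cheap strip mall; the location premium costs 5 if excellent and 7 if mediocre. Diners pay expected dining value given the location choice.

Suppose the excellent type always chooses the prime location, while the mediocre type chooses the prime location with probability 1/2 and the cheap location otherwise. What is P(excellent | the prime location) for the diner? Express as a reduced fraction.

P(the prime location) = (8/11)·1 + (3/11)·(1/2) = 19/22.
By Bayes' rule, P(excellent | the prime location) = (8/11) / (19/22) = 16/19.

16/19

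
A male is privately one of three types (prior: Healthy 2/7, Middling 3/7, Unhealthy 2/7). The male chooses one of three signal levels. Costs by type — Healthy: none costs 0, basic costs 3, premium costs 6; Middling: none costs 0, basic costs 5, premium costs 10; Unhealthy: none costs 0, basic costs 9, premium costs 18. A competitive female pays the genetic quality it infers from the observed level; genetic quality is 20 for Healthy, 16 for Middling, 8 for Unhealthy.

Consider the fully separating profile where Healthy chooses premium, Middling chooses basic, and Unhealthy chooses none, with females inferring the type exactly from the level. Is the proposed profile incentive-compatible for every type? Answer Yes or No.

Yes

Separating mating payoffs: premium → 20, basic → 16, none → 8.
Healthy (assigned premium): none: 8 − 0 = 8; basic: 16 − 3 = 13; premium: 20 − 6 = 14. Healthy stays.
Middling (assigned basic): none: 8 − 0 = 8; basic: 16 − 5 = 11; premium: 20 − 10 = 10. Middling stays.
Unhealthy (assigned none): none: 8 − 0 = 8; basic: 16 − 9 = 7; premium: 20 − 18 = 2. Unhealthy stays.
Every type prefers its assigned level; separation holds.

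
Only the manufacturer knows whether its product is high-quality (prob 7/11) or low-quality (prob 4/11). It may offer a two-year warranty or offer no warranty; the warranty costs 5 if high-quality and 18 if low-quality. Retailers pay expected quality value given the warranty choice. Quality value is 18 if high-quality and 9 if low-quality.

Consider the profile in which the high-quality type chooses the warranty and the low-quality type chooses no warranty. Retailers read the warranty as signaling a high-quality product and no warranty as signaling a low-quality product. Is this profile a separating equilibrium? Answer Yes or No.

Yes

Under these beliefs, the warranty earns price 18 and no warranty earns price 9.
high-quality: the warranty nets 18 − 5 = 13; no warranty nets 9. high-quality prefers the warranty.
low-quality: the warranty nets 18 − 18 = 0; no warranty nets 9. low-quality prefers no warranty.
Neither type deviates, so the separating profile is an equilibrium.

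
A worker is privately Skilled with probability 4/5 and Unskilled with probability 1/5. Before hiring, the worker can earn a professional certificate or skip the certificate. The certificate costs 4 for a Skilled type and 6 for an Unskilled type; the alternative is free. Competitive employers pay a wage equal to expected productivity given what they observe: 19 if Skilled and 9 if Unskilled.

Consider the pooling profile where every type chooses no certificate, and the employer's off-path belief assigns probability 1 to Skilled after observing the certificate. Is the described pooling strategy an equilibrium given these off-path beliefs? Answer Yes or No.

Yes

On path, the employer holds the prior and pays 4/5·19 + 1/5·9 = 17. Off path (the certificate), believing Skilled, it pays 19.
Skilled: no certificate nets 17; the certificate nets 19 − 4 = 15. Skilled stays.
Unskilled: no certificate nets 17; the certificate nets 19 − 6 = 13. Unskilled stays.
No type deviates, so pooling is sustained.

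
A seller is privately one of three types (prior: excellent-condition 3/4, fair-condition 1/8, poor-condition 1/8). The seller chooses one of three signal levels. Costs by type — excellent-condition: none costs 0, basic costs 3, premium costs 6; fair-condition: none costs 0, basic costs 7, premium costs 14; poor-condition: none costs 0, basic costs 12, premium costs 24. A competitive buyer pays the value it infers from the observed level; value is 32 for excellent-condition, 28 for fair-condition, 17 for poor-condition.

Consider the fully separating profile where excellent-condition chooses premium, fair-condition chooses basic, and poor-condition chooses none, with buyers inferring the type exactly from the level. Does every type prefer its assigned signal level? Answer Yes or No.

Separating prices: premium → 32, basic → 28, none → 17.
excellent-condition (assigned premium): none: 17 − 0 = 17; basic: 28 − 3 = 25; premium: 32 − 6 = 26. excellent-condition stays.
fair-condition (assigned basic): none: 17 − 0 = 17; basic: 28 − 7 = 21; premium: 32 − 14 = 18. fair-condition stays.
poor-condition (assigned none): none: 17 − 0 = 17; basic: 28 − 12 = 16; premium: 32 − 24 = 8. poor-condition stays.
Every type prefers its assigned level; separation holds.

Yes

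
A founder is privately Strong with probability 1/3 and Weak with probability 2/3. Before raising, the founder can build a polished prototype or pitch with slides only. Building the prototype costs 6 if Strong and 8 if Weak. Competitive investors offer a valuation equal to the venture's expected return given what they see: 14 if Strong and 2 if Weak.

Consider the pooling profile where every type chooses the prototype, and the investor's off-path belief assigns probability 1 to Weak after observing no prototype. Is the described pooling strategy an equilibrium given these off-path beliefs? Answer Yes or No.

On path, the investor holds the prior and pays 1/3·14 + 2/3·2 = 6. Off path (no prototype), believing Weak, it pays 2.
Strong: the prototype nets 6 − 6 = 0; no prototype nets 2. Strong would deviate.
Weak: the prototype nets 6 − 8 = -2; no prototype nets 2. Weak would deviate.
A type deviates, so pooling fails.

No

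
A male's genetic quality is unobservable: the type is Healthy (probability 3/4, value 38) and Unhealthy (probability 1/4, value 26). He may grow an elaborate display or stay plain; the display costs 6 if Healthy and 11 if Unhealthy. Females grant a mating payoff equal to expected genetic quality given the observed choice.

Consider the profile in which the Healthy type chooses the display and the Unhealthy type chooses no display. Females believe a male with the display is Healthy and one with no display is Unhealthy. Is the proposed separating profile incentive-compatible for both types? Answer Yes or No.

Under these beliefs, the display earns mating payoff 38 and no display earns mating payoff 26.
Healthy: the display nets 38 − 6 = 32; no display nets 26. Healthy prefers the display.
Unhealthy: the display nets 38 − 11 = 27; no display nets 26. Unhealthy would deviate to the display.
Unhealthy has a profitable deviation, so the profile is not an equilibrium.

No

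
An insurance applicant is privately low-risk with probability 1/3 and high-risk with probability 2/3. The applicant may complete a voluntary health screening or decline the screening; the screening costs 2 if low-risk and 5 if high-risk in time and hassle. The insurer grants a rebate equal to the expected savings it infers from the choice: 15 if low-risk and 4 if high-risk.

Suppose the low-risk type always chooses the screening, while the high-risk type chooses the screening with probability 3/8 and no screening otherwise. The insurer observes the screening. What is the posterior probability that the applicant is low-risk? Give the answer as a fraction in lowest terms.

P(the screening) = (1/3)·1 + (2/3)·(3/8) = 7/12.
By Bayes' rule, P(low-risk | the screening) = (1/3) / (7/12) = 4/7.

4/7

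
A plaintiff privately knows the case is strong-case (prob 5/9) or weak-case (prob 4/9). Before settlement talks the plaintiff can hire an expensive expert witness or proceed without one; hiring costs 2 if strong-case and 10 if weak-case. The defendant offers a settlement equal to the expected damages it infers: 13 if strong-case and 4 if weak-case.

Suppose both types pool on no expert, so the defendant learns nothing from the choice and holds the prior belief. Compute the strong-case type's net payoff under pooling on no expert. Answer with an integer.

Pooled settlement = 5/9·13 + 4/9·4 = 9.
strong-case pays no cost for no expert, so net payoff = 9.

9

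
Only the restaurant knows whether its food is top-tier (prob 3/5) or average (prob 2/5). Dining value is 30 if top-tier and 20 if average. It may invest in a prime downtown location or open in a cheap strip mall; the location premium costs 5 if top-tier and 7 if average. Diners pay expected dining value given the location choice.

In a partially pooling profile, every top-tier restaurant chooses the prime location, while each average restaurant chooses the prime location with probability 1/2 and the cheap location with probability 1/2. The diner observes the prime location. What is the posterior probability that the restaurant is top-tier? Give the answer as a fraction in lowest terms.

P(the prime location) = (3/5)·1 + (2/5)·(1/2) = 4/5.
By Bayes' rule, P(top-tier | the prime location) = (3/5) / (4/5) = 3/4.

3/4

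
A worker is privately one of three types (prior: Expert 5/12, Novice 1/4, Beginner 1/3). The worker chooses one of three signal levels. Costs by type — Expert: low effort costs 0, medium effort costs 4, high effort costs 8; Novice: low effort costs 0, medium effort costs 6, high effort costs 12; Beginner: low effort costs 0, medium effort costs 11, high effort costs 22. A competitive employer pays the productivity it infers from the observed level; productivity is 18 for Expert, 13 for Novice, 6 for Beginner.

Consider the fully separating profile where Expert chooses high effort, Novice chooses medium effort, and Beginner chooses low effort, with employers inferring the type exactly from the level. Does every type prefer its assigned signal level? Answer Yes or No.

Separating wages: high effort → 18, medium effort → 13, low effort → 6.
Expert (assigned high effort): low effort: 6 − 0 = 6; medium effort: 13 − 4 = 9; high effort: 18 − 8 = 10. Expert stays.
Novice (assigned medium effort): low effort: 6 − 0 = 6; medium effort: 13 − 6 = 7; high effort: 18 − 12 = 6. Novice stays.
Beginner (assigned low effort): low effort: 6 − 0 = 6; medium effort: 13 − 11 = 2; high effort: 18 − 22 = -4. Beginner stays.
Every type prefers its assigned level; separation holds.

Yes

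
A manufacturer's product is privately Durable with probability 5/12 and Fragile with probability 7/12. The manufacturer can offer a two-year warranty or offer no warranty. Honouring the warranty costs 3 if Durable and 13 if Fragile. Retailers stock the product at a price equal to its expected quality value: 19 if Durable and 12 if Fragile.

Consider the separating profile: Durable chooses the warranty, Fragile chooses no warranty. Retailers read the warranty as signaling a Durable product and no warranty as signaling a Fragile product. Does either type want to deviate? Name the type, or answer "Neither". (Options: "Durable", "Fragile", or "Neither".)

The warranty pays 19; no warranty pays 12.
Durable: assigned the warranty, nets 19 − 3 = 16; deviating to no warranty nets 12.
Fragile: assigned no warranty, nets 12; deviating to the warranty nets 19 − 13 = 6.
Both types strictly prefer their assigned action; no profitable deviation.

Neither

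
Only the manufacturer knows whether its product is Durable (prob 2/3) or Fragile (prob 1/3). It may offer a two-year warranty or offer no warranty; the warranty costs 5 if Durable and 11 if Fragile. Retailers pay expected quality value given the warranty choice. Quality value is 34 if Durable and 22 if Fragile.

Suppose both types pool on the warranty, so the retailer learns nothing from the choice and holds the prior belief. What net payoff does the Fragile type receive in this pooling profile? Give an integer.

Pooled price = 2/3·34 + 1/3·22 = 30.
Fragile pays cost 11 for the warranty, so net payoff = 30 − 11 = 19.

19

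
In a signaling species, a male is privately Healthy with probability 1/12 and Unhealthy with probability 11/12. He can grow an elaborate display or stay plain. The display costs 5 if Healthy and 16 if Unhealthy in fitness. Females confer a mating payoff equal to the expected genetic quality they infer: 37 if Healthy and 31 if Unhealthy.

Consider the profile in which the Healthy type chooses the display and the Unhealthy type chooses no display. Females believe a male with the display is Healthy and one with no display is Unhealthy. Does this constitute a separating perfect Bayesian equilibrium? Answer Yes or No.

Under these beliefs, the display earns mating payoff 37 and no display earns mating payoff 31.
Healthy: the display nets 37 − 5 = 32; no display nets 31. Healthy prefers the display.
Unhealthy: the display nets 37 − 16 = 21; no display nets 31. Unhealthy prefers no display.
Neither type deviates, so the separating profile is an equilibrium.

Yes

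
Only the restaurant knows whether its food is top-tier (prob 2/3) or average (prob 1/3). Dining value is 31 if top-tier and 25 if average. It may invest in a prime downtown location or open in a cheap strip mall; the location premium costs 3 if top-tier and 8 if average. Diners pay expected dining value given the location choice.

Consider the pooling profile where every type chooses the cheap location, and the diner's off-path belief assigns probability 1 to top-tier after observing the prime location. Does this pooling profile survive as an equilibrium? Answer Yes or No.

Yes

On path, the diner holds the prior and pays 2/3·31 + 1/3·25 = 29. Off path (the prime location), believing top-tier, it pays 31.
top-tier: the cheap location nets 29; the prime location nets 31 − 3 = 28. top-tier stays.
average: the cheap location nets 29; the prime location nets 31 − 8 = 23. average stays.
No type deviates, so pooling is sustained.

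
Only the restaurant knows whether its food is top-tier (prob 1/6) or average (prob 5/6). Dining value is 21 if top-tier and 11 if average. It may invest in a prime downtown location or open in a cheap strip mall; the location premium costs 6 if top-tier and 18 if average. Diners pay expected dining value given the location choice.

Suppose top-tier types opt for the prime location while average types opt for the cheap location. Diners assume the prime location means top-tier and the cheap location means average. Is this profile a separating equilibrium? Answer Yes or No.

Yes

Under these beliefs, the prime location earns price premium 21 and the cheap location earns price premium 11.
top-tier: the prime location nets 21 − 6 = 15; the cheap location nets 11. top-tier prefers the prime location.
average: the prime location nets 21 − 18 = 3; the cheap location nets 11. average prefers the cheap location.
Neither type deviates, so the separating profile is an equilibrium.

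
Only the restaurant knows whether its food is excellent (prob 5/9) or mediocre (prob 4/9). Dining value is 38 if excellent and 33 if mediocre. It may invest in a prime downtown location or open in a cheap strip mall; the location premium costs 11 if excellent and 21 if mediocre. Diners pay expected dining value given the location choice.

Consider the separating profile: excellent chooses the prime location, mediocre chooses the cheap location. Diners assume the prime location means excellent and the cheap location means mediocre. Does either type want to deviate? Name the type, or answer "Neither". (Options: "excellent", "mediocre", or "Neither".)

The prime location pays 38; the cheap location pays 33.
excellent: assigned the prime location, nets 38 − 11 = 27; deviating to the cheap location nets 33.
mediocre: assigned the cheap location, nets 33; deviating to the prime location nets 38 − 21 = 17.
The excellent type gains 6 by deviating.

excellent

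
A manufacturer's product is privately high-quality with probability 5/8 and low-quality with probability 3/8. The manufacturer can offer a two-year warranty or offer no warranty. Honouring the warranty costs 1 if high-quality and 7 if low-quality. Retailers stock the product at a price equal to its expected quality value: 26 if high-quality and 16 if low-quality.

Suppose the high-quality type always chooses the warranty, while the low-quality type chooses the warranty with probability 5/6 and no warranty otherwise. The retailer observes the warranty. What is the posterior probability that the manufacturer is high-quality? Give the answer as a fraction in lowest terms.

2/3

P(the warranty) = (5/8)·1 + (3/8)·(5/6) = 15/16.
By Bayes' rule, P(high-quality | the warranty) = (5/8) / (15/16) = 2/3.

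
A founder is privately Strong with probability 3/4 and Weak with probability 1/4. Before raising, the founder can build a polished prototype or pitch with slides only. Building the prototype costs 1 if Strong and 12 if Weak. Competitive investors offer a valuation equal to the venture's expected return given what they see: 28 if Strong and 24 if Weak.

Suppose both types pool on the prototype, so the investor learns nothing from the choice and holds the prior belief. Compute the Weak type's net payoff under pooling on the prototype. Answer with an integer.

15

Pooled valuation = 3/4·28 + 1/4·24 = 27.
Weak pays cost 12 for the prototype, so net payoff = 27 − 12 = 15.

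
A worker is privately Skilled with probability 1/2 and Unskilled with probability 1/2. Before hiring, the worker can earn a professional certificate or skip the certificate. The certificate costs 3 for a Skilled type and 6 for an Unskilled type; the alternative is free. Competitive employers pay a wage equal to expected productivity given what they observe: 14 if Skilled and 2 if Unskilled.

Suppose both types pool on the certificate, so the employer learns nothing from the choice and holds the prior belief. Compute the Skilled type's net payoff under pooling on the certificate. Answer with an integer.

Pooled wage = 1/2·14 + 1/2·2 = 8.
Skilled pays cost 3 for the certificate, so net payoff = 8 − 3 = 5.

5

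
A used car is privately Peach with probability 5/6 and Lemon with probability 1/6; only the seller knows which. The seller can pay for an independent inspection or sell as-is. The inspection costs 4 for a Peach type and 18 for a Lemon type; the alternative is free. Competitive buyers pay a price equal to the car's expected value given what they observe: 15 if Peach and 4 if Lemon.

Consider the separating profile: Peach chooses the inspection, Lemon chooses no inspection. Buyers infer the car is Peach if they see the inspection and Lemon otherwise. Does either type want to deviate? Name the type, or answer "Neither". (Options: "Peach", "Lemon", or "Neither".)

Neither

The inspection pays 15; no inspection pays 4.
Peach: assigned the inspection, nets 15 − 4 = 11; deviating to no inspection nets 4.
Lemon: assigned no inspection, nets 4; deviating to the inspection nets 15 − 18 = -3.
Both types strictly prefer their assigned action; no profitable deviation.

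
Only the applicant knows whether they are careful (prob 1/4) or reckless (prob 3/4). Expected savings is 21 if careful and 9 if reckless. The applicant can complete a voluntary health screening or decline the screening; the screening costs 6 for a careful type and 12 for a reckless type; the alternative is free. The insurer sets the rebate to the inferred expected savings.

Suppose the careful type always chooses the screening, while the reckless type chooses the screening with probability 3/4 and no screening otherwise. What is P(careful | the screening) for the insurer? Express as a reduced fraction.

P(the screening) = (1/4)·1 + (3/4)·(3/4) = 13/16.
By Bayes' rule, P(careful | the screening) = (1/4) / (13/16) = 4/13.

4/13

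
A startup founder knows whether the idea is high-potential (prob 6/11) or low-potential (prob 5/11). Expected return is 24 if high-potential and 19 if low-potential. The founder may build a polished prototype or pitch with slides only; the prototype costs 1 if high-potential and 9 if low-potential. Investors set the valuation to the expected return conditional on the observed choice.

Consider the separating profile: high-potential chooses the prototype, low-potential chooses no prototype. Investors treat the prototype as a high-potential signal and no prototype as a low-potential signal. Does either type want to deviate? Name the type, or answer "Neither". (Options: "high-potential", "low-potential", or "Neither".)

The prototype pays 24; no prototype pays 19.
high-potential: assigned the prototype, nets 24 − 1 = 23; deviating to no prototype nets 19.
low-potential: assigned no prototype, nets 19; deviating to the prototype nets 24 − 9 = 15.
Both types strictly prefer their assigned action; no profitable deviation.

Neither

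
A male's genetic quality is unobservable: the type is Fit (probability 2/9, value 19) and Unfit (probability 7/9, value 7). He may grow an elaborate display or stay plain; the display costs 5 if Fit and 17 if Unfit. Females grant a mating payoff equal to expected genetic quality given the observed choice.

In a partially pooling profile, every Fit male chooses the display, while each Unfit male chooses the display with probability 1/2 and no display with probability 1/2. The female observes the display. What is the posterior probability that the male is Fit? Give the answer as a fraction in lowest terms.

P(the display) = (2/9)·1 + (7/9)·(1/2) = 11/18.
By Bayes' rule, P(Fit | the display) = (2/9) / (11/18) = 4/11.

4/11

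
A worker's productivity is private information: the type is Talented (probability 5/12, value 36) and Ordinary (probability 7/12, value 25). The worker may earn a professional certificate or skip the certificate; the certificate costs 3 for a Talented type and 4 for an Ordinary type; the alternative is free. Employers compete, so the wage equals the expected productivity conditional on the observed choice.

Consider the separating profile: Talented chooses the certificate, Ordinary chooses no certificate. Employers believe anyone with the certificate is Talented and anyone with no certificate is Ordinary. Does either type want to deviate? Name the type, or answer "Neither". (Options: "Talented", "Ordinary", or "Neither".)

The certificate pays 36; no certificate pays 25.
Talented: assigned the certificate, nets 36 − 3 = 33; deviating to no certificate nets 25.
Ordinary: assigned no certificate, nets 25; deviating to the certificate nets 36 − 4 = 32.
The Ordinary type gains 7 by deviating.

Ordinary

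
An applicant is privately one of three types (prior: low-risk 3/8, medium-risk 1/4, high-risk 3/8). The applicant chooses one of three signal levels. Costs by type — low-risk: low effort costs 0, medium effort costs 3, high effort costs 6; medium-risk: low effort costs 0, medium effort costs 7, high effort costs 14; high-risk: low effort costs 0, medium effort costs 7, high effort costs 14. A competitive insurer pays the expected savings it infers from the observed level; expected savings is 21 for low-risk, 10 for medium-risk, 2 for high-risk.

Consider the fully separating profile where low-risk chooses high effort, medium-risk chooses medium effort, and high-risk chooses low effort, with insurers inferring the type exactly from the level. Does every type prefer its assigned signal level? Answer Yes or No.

Separating rebates: high effort → 21, medium effort → 10, low effort → 2.
low-risk (assigned high effort): low effort: 2 − 0 = 2; medium effort: 10 − 3 = 7; high effort: 21 − 6 = 15. low-risk stays.
medium-risk (assigned medium effort): low effort: 2 − 0 = 2; medium effort: 10 − 7 = 3; high effort: 21 − 14 = 7. medium-risk prefers high effort.
high-risk (assigned low effort): low effort: 2 − 0 = 2; medium effort: 10 − 7 = 3; high effort: 21 − 14 = 7. high-risk prefers high effort.
At least one type deviates; the separating profile fails.

No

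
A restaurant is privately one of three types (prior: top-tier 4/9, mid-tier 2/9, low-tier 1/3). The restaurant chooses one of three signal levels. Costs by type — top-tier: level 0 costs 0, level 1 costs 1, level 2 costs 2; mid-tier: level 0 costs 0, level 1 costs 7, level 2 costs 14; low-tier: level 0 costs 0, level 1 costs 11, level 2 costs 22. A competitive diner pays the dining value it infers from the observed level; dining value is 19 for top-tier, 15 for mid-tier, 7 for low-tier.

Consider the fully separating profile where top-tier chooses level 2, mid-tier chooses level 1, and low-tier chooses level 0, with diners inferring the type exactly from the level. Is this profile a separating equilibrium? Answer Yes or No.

Yes

Separating price premiums: level 2 → 19, level 1 → 15, level 0 → 7.
top-tier (assigned level 2): level 0: 7 − 0 = 7; level 1: 15 − 1 = 14; level 2: 19 − 2 = 17. top-tier stays.
mid-tier (assigned level 1): level 0: 7 − 0 = 7; level 1: 15 − 7 = 8; level 2: 19 − 14 = 5. mid-tier stays.
low-tier (assigned level 0): level 0: 7 − 0 = 7; level 1: 15 − 11 = 4; level 2: 19 − 22 = -3. low-tier stays.
Every type prefers its assigned level; separation holds.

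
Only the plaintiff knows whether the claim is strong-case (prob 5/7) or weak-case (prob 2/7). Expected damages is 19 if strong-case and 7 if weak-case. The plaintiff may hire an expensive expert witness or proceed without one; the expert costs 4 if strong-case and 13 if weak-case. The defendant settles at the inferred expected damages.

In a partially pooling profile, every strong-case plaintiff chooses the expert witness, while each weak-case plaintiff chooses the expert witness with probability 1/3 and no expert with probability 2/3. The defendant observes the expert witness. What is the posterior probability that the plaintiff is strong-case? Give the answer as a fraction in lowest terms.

P(the expert witness) = (5/7)·1 + (2/7)·(1/3) = 17/21.
By Bayes' rule, P(strong-case | the expert witness) = (5/7) / (17/21) = 15/17.

15/17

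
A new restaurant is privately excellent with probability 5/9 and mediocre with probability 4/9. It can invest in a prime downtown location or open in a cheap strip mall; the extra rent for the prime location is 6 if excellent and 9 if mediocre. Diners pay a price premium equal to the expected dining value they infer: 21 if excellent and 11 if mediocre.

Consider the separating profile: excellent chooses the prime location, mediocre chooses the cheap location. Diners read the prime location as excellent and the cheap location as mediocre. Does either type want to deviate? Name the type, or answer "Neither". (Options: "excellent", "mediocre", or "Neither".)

The prime location pays 21; the cheap location pays 11.
excellent: assigned the prime location, nets 21 − 6 = 15; deviating to the cheap location nets 11.
mediocre: assigned the cheap location, nets 11; deviating to the prime location nets 21 − 9 = 12.
The mediocre type gains 1 by deviating.

mediocre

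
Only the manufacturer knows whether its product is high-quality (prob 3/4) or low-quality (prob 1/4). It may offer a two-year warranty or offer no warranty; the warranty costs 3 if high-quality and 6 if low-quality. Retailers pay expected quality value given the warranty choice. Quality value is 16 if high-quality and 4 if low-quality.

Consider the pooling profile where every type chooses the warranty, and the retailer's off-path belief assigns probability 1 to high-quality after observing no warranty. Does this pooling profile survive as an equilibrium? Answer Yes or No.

No

On path, the retailer holds the prior and pays 3/4·16 + 1/4·4 = 13. Off path (no warranty), believing high-quality, it pays 16.
high-quality: the warranty nets 13 − 3 = 10; no warranty nets 16. high-quality would deviate.
low-quality: the warranty nets 13 − 6 = 7; no warranty nets 16. low-quality would deviate.
A type deviates, so pooling fails.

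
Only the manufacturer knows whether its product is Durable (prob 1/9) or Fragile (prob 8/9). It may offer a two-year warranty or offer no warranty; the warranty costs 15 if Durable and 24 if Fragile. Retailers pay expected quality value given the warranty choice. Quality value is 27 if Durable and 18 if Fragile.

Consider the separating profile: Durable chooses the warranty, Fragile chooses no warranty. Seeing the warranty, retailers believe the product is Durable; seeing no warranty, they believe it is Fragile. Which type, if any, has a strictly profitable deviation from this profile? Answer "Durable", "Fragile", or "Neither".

Durable

The warranty pays 27; no warranty pays 18.
Durable: assigned the warranty, nets 27 − 15 = 12; deviating to no warranty nets 18.
Fragile: assigned no warranty, nets 18; deviating to the warranty nets 27 − 24 = 3.
The Durable type gains 6 by deviating.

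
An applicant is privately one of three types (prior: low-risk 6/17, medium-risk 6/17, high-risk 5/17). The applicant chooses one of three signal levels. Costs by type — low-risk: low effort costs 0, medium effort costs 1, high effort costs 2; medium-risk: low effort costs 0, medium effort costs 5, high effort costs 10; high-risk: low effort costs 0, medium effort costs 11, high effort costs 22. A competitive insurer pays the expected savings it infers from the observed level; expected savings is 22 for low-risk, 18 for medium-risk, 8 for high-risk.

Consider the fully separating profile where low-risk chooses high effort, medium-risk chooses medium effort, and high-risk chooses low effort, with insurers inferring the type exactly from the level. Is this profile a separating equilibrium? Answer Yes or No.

Yes

Separating rebates: high effort → 22, medium effort → 18, low effort → 8.
low-risk (assigned high effort): low effort: 8 − 0 = 8; medium effort: 18 − 1 = 17; high effort: 22 − 2 = 20. low-risk stays.
medium-risk (assigned medium effort): low effort: 8 − 0 = 8; medium effort: 18 − 5 = 13; high effort: 22 − 10 = 12. medium-risk stays.
high-risk (assigned low effort): low effort: 8 − 0 = 8; medium effort: 18 − 11 = 7; high effort: 22 − 22 = 0. high-risk stays.
Every type prefers its assigned level; separation holds.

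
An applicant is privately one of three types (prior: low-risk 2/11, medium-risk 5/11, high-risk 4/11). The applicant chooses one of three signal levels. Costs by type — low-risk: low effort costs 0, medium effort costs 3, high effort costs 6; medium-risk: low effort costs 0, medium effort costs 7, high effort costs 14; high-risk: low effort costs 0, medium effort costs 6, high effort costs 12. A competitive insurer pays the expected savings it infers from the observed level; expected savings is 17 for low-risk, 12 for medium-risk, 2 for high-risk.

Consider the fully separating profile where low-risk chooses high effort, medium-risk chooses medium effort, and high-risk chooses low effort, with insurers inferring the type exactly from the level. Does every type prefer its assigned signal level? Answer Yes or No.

Separating rebates: high effort → 17, medium effort → 12, low effort → 2.
low-risk (assigned high effort): low effort: 2 − 0 = 2; medium effort: 12 − 3 = 9; high effort: 17 − 6 = 11. low-risk stays.
medium-risk (assigned medium effort): low effort: 2 − 0 = 2; medium effort: 12 − 7 = 5; high effort: 17 − 14 = 3. medium-risk stays.
high-risk (assigned low effort): low effort: 2 − 0 = 2; medium effort: 12 − 6 = 6; high effort: 17 − 12 = 5. high-risk prefers medium effort.
At least one type deviates; the separating profile fails.

No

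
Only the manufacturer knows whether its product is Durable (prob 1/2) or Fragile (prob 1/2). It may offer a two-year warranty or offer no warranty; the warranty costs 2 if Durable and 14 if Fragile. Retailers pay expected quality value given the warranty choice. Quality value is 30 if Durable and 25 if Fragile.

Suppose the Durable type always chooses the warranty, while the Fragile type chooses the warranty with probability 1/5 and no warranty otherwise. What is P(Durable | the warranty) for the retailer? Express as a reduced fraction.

P(the warranty) = (1/2)·1 + (1/2)·(1/5) = 3/5.
By Bayes' rule, P(Durable | the warranty) = (1/2) / (3/5) = 5/6.

5/6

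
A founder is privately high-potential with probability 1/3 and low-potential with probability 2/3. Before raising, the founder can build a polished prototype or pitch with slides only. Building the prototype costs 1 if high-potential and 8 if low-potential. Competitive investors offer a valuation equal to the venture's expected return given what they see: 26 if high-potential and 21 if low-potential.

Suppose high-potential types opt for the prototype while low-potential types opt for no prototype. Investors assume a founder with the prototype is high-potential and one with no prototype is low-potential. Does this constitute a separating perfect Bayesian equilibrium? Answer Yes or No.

Under these beliefs, the prototype earns valuation 26 and no prototype earns valuation 21.
high-potential: the prototype nets 26 − 1 = 25; no prototype nets 21. high-potential prefers the prototype.
low-potential: the prototype nets 26 − 8 = 18; no prototype nets 21. low-potential prefers no prototype.
Neither type deviates, so the separating profile is an equilibrium.

Yes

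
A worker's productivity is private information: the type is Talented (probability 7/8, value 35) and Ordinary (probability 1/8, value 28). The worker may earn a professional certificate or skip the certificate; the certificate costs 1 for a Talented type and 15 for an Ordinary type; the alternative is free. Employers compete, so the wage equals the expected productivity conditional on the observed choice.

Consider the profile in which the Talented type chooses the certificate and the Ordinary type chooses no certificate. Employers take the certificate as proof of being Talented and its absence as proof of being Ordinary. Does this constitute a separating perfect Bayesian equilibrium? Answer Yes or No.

Yes

Under these beliefs, the certificate earns wage 35 and no certificate earns wage 28.
Talented: the certificate nets 35 − 1 = 34; no certificate nets 28. Talented prefers the certificate.
Ordinary: the certificate nets 35 − 15 = 20; no certificate nets 28. Ordinary prefers no certificate.
Neither type deviates, so the separating profile is an equilibrium.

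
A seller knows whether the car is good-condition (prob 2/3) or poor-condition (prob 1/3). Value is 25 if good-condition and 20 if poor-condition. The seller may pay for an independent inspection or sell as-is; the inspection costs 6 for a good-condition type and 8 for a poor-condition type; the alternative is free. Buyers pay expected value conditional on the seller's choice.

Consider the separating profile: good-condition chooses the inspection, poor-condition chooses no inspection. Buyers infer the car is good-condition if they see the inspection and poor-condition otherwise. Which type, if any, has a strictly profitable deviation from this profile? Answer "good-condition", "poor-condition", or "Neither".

The inspection pays 25; no inspection pays 20.
good-condition: assigned the inspection, nets 25 − 6 = 19; deviating to no inspection nets 20.
poor-condition: assigned no inspection, nets 20; deviating to the inspection nets 25 − 8 = 17.
The good-condition type gains 1 by deviating.

good-condition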